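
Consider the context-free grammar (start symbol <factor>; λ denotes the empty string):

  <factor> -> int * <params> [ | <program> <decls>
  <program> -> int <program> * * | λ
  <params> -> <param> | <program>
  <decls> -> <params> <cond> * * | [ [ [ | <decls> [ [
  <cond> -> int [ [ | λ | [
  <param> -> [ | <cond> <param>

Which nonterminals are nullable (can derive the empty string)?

{ <cond>, <params>, <program> }

Directly nullable (have an λ-production): <program>, <cond>.
<params> -> <program> with every symbol nullable, so <params> is nullable.
No other nonterminal has a production whose RHS symbols are all nullable.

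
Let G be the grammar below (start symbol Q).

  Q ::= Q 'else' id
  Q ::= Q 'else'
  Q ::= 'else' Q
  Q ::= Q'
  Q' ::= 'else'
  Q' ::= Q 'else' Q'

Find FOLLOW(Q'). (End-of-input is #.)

In Q ::= Q': Q' is at the end, add FOLLOW(Q) = { #, 'else' }.
In Q' ::= Q 'else' Q': Q' is at the end, add FOLLOW(Q') = { #, 'else' }.
Union: FOLLOW(Q') = { #, 'else' }.

{ #, 'else' }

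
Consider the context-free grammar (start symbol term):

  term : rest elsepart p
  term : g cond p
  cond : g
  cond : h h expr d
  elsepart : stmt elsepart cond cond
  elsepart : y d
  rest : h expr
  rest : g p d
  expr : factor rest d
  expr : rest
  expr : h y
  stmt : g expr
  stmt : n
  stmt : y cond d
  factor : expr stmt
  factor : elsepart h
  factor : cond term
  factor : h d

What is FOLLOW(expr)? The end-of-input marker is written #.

{ d, g, h, n, y }

In cond : h h expr d: add FIRST(d) = { d }.
In rest : h expr: expr is at the end, add FOLLOW(rest) = { d, g, h, n, y }.
In stmt : g expr: expr is at the end, add FOLLOW(stmt) = { g, h, n, y }.
In factor : expr stmt: add FIRST(stmt) = { g, n, y }.
Union: FOLLOW(expr) = { d, g, h, n, y }.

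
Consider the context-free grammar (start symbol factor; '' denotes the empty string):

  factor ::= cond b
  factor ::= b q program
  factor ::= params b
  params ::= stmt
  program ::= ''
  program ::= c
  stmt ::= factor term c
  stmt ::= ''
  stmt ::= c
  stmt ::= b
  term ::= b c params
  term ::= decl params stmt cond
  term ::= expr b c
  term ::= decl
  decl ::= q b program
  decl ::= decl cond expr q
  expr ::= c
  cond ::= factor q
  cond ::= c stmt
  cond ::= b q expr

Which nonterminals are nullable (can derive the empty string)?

Directly nullable (have an ''-production): program, stmt.
params ::= stmt with every symbol nullable, so params is nullable.
No other nonterminal has a production whose RHS symbols are all nullable.

{ params, program, stmt }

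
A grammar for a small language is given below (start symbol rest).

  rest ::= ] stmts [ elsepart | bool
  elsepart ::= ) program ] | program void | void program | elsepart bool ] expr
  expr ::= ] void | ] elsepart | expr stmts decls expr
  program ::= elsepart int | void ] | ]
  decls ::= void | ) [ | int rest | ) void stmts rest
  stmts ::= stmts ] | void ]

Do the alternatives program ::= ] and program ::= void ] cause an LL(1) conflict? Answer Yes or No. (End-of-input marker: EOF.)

FIRST(]) = { ] } and FIRST(void ]) = { void }.
The FIRST sets are disjoint and neither alternative is nullable — no conflict.

No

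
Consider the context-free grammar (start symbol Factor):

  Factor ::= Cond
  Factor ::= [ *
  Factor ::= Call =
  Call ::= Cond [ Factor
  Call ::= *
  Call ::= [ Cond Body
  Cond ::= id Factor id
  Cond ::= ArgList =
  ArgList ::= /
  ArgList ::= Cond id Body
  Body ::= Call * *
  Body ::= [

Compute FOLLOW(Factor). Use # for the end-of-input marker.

{ #, *, =, id }

Factor is the start symbol, so # ∈ FOLLOW(Factor).
In Call ::= Cond [ Factor: Factor is at the end, add FOLLOW(Call) = { *, = }.
In Cond ::= id Factor id: add FIRST(id) = { id }.
Union: FOLLOW(Factor) = { #, *, =, id }.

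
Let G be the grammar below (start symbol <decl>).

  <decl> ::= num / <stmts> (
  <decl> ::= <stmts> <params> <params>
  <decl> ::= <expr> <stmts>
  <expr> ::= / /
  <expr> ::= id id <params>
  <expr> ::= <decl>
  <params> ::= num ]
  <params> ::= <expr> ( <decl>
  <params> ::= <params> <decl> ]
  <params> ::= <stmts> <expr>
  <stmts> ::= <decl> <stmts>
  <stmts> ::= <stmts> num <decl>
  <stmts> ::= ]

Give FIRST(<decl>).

<decl> ::= num / <stmts> ( contributes {num}.
From <decl> ::= <stmts> <params> <params>: add FIRST(<stmts>) = { /, ], id, num }.
From <decl> ::= <expr> <stmts>: add FIRST(<expr>) = { /, ], id, num }.
Union: FIRST(<decl>) = { /, ], id, num }.

{ /, ], id, num }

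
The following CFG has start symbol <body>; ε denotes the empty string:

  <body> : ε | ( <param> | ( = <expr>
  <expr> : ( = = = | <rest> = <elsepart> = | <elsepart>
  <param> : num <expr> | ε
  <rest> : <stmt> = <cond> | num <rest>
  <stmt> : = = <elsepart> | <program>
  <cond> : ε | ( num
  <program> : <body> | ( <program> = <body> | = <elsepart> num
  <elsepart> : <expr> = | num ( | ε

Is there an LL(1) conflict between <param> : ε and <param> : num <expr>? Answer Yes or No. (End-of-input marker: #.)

No

FIRST(ε) = { ε } and FIRST(num <expr>) = { num }.
The first is nullable but FOLLOW(<param>) = { #, = } is disjoint from FIRST of the second.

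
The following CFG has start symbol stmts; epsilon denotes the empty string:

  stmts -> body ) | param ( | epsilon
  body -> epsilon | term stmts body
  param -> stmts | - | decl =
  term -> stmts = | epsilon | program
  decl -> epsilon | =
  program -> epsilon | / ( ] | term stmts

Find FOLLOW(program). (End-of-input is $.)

In term -> program: program is at the end, add FOLLOW(term) = { (, ), -, /, = }.
Union: FOLLOW(program) = { (, ), -, /, = }.

{ (, ), -, /, = }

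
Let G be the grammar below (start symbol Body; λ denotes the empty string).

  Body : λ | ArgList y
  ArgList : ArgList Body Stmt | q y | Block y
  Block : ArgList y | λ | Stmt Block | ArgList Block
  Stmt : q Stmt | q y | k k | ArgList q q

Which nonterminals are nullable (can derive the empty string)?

{ Block, Body }

Directly nullable (have an λ-production): Body, Block.
No other nonterminal has a production whose RHS symbols are all nullable.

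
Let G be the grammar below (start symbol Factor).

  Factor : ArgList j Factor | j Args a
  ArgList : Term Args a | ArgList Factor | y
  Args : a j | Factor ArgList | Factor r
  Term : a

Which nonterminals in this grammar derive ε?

{ } (none)

No nonterminal has an empty production or an RHS whose symbols are all nullable.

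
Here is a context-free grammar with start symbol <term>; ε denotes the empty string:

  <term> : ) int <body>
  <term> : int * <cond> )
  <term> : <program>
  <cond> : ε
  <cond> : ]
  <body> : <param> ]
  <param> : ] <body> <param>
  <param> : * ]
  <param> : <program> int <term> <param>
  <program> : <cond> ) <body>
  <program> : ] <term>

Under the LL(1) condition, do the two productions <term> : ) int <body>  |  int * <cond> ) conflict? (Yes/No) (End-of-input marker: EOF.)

FIRST() int <body>) = { ) } and FIRST(int * <cond> )) = { int }.
The FIRST sets are disjoint and neither alternative is nullable — no conflict.

No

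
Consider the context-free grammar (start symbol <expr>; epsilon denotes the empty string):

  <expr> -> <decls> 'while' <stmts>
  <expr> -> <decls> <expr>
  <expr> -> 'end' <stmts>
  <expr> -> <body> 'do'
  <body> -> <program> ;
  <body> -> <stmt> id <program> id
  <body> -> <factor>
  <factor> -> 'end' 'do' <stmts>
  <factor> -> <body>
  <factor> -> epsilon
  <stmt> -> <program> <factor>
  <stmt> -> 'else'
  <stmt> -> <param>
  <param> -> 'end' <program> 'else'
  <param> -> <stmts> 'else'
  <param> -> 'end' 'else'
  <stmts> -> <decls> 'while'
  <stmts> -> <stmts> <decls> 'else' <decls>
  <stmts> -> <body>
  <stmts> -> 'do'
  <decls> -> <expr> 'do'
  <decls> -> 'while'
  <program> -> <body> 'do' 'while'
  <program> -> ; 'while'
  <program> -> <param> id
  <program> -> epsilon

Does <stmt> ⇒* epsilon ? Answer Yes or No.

Yes

<stmt> -> <program> <factor> and each of <program>, <factor> is nullable, so <stmt> ⇒* epsilon.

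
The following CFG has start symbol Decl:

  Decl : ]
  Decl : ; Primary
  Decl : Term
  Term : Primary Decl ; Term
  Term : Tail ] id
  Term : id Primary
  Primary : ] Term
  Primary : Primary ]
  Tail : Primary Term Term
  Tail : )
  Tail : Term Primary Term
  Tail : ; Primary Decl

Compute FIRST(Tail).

From Tail : Primary Term Term: add FIRST(Primary) = { ] }.
Tail : ) contributes {)}.
From Tail : Term Primary Term: add FIRST(Term) = { ), ;, ], id }.
Tail : ; Primary Decl contributes {;}.
Union: FIRST(Tail) = { ), ;, ], id }.

{ ), ;, ], id }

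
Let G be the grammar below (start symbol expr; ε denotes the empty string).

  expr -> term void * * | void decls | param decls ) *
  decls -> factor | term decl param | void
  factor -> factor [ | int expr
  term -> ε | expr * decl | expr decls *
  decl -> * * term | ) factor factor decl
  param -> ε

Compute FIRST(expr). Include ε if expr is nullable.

{ ), *, int, void }

From expr -> term void * *: term nullable, take FIRST(term) ∪ {void} = { ), *, int, void }.
expr -> void decls contributes {void}.
From expr -> param decls ) *: param nullable, take FIRST(param) ∪ FIRST(decls) = { ), *, int, void }.
Union: FIRST(expr) = { ), *, int, void }.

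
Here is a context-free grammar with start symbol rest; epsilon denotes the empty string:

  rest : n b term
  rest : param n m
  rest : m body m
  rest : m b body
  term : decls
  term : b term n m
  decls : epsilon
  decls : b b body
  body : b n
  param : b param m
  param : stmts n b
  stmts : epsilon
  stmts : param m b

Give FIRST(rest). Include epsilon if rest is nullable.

{ b, m, n }

rest : n b term contributes {n}.
From rest : param n m: add FIRST(param) = { b, n }.
rest : m body m contributes {m}.
rest : m b body contributes {m}.
Union: FIRST(rest) = { b, m, n }.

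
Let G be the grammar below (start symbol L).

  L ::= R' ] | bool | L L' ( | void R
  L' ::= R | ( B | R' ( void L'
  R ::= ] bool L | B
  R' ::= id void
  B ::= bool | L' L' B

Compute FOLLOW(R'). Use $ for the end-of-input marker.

In L ::= R' ]: add FIRST(]) = { ] }.
In L' ::= R' ( void L': add FIRST(( void L') = { ( }.
Union: FOLLOW(R') = { (, ] }.

{ (, ] }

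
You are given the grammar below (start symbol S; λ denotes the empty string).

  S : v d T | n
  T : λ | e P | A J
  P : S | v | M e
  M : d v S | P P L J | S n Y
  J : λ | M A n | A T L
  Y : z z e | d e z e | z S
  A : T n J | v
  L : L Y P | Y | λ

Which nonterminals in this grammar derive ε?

Directly nullable (have an λ-production): T, J, L.
No other nonterminal has a production whose RHS symbols are all nullable.

{ J, L, T }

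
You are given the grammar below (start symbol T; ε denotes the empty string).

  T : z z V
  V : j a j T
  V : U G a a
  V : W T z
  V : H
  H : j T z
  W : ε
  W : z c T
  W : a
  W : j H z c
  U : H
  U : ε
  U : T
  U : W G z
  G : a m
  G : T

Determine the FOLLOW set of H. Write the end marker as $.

{ $, a, z }

In V : H: H is at the end, add FOLLOW(V) = { $, a, z }.
In W : j H z c: add FIRST(z c) = { z }.
In U : H: H is at the end, add FOLLOW(U) = { a, z }.
Union: FOLLOW(H) = { $, a, z }.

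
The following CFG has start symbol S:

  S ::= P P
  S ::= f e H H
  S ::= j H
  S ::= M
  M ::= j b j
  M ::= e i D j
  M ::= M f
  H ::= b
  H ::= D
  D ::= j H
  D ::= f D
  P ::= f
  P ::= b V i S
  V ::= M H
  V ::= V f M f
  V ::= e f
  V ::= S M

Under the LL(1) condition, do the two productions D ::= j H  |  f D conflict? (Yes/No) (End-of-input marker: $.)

No

FIRST(j H) = { j } and FIRST(f D) = { f }.
The FIRST sets are disjoint and neither alternative is nullable — no conflict.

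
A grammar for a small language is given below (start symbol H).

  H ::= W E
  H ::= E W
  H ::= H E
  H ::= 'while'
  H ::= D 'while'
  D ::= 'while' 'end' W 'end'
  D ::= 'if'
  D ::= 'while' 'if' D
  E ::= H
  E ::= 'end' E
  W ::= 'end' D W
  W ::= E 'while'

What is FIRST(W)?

{ 'end', 'if', 'while' }

W ::= 'end' D W contributes {'end'}.
From W ::= E 'while': add FIRST(E) = { 'end', 'if', 'while' }.
Union: FIRST(W) = { 'end', 'if', 'while' }.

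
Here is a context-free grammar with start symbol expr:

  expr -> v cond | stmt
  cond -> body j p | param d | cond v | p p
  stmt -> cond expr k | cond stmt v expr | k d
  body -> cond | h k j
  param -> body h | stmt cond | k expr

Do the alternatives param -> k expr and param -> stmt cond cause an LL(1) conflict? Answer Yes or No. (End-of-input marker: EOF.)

FIRST(k expr) = { k } and FIRST(stmt cond) = { h, k, p }.
Both contain k, so the two alternatives are not disjoint — LL(1) conflict.

Yes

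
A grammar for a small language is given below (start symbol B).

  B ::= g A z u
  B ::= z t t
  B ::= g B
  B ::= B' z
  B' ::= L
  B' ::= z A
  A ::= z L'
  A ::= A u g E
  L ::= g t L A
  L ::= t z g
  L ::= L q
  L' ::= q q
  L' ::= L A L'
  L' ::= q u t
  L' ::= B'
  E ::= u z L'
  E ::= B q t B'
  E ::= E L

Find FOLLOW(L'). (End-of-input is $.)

In A ::= z L': L' is at the end, add FOLLOW(A) = { g, q, t, u, z }.
In L' ::= L A L': L' is at the end, add FOLLOW(L') = { g, q, t, u, z }.
In E ::= u z L': L' is at the end, add FOLLOW(E) = { g, q, t, u, z }.
Union: FOLLOW(L') = { g, q, t, u, z }.

{ g, q, t, u, z }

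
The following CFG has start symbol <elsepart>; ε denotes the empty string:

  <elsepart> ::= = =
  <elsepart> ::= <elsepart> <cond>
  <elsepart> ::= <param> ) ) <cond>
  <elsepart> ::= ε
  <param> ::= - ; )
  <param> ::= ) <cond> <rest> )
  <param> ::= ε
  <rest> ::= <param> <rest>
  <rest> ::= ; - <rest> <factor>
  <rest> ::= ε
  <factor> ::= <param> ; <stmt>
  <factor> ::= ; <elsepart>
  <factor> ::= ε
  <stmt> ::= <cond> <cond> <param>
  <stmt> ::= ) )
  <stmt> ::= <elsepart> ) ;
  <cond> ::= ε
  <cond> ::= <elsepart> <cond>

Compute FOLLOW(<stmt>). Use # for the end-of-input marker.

In <factor> ::= <param> ; <stmt>: <stmt> is at the end, add FOLLOW(<factor>) = { ), -, ; }.
Union: FOLLOW(<stmt>) = { ), -, ; }.

{ ), -, ; }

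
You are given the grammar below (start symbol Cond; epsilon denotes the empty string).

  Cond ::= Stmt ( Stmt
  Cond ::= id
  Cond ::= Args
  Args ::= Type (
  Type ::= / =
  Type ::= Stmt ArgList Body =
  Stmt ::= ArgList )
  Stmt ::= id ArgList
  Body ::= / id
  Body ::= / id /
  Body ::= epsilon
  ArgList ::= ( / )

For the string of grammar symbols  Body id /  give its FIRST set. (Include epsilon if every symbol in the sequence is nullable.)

Add FIRST(Body)\{epsilon} = { / }; Body is nullable, continue.
id is a terminal; add {id} and stop.

{ /, id }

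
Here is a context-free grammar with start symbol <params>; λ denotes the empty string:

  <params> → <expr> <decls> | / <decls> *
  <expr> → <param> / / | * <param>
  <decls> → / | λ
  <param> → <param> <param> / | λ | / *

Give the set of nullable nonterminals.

Directly nullable (have an λ-production): <decls>, <param>.
No other nonterminal has a production whose RHS symbols are all nullable.

{ <decls>, <param> }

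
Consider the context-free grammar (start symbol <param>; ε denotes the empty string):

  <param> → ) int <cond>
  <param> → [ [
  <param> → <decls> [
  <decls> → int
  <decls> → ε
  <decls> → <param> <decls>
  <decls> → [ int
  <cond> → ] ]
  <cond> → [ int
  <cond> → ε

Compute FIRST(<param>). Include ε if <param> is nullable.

<param> → ) int <cond> contributes {)}.
<param> → [ [ contributes {[}.
From <param> → <decls> [: <decls> nullable, take FIRST(<decls>) ∪ {[} = { ), [, int }.
Union: FIRST(<param>) = { ), [, int }.

{ ), [, int }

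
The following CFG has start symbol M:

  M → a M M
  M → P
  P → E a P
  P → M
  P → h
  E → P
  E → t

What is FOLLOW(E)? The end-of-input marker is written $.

{ a }

In P → E a P: add FIRST(a P) = { a }.
Union: FOLLOW(E) = { a }.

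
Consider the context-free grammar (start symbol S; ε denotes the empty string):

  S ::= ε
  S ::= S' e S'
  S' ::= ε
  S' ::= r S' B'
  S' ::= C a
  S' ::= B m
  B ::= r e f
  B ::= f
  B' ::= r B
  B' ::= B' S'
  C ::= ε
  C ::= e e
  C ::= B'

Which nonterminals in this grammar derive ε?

Directly nullable (have an ε-production): S, S', C.
No other nonterminal has a production whose RHS symbols are all nullable.

{ C, S, S' }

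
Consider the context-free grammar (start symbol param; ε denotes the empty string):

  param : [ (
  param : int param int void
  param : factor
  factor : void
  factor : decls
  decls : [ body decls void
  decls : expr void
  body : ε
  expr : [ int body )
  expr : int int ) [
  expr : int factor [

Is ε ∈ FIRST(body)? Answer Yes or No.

body has an ε-production, so body ⇒ ε.

Yes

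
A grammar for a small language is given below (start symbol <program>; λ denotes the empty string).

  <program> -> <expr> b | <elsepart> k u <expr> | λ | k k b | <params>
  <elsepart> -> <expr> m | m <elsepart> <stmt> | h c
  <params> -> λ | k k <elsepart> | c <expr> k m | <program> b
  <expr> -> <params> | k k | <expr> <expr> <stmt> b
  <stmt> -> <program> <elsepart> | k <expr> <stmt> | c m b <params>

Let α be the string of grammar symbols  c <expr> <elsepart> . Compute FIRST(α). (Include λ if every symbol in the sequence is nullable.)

c is a terminal; add {c} and stop.

{ c }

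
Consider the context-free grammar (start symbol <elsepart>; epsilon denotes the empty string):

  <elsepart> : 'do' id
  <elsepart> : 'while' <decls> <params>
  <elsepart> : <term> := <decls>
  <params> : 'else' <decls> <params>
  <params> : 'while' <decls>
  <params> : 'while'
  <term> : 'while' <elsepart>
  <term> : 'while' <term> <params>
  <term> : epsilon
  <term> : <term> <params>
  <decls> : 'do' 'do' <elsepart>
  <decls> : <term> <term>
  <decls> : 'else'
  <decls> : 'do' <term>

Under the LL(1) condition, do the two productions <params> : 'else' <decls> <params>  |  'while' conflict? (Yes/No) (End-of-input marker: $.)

No

FIRST('else' <decls> <params>) = { 'else' } and FIRST('while') = { 'while' }.
The FIRST sets are disjoint and neither alternative is nullable — no conflict.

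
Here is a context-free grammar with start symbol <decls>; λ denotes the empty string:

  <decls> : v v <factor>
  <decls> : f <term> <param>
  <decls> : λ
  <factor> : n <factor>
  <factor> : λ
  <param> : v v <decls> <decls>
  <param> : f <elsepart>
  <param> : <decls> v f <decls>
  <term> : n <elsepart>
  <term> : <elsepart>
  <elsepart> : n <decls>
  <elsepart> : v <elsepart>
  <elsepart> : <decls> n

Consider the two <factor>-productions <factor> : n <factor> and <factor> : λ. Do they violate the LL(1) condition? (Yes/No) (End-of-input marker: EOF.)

FIRST(n <factor>) = { n } and FIRST(λ) = { λ }.
The second alternative is nullable and FOLLOW(<factor>) = { EOF, f, n, v } shares n with FIRST of the first — conflict.

Yes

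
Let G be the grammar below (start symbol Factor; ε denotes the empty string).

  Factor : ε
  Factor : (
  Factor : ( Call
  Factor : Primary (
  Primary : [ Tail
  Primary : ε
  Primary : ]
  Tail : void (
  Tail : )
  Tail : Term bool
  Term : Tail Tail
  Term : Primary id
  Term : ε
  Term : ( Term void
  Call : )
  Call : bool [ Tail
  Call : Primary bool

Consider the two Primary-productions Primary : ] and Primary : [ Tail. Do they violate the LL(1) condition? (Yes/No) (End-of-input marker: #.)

FIRST(]) = { ] } and FIRST([ Tail) = { [ }.
The FIRST sets are disjoint and neither alternative is nullable — no conflict.

No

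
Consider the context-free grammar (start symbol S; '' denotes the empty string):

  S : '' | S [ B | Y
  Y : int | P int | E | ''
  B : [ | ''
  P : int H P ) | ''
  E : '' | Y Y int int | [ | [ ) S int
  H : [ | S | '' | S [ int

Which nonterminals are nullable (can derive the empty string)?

Directly nullable (have an ''-production): S, Y, B, P, E, H.

{ B, E, H, P, S, Y }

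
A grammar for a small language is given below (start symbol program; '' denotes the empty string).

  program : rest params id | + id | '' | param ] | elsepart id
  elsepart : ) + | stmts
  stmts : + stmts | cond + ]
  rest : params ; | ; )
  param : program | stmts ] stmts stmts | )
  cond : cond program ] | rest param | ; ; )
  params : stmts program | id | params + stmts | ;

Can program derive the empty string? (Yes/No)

program has an ''-production, so program ⇒ ''.

Yes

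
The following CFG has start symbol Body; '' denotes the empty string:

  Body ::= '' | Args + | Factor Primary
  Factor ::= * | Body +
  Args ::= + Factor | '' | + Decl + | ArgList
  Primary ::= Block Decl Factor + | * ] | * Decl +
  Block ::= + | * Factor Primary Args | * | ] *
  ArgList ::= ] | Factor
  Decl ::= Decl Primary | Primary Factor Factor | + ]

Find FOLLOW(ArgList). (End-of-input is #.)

In Args ::= ArgList: ArgList is at the end, add FOLLOW(Args) = { *, +, ] }.
Union: FOLLOW(ArgList) = { *, +, ] }.

{ *, +, ] }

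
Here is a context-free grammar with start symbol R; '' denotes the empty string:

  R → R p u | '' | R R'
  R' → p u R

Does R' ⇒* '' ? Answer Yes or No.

No

Nullable nonterminals: R.
No production of R' has an RHS whose symbols are all nullable, so R' is not nullable.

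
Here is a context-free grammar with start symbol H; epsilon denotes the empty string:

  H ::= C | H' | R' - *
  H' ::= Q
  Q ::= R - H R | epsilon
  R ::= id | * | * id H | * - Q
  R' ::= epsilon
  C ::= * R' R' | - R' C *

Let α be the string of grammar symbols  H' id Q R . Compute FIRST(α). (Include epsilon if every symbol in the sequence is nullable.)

{ *, id }

Add FIRST(H')\{epsilon} = { *, id }; H' is nullable, continue.
id is a terminal; add {id} and stop.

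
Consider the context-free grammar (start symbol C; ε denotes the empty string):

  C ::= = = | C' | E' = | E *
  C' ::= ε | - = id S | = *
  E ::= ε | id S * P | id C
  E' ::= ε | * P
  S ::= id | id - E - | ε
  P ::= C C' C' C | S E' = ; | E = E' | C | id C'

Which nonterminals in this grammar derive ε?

Directly nullable (have an ε-production): C', E, E', S.
C ::= C' with every symbol nullable, so C is nullable.
P ::= C C' C' C with every symbol nullable, so P is nullable.

{ C, C', E, E', P, S }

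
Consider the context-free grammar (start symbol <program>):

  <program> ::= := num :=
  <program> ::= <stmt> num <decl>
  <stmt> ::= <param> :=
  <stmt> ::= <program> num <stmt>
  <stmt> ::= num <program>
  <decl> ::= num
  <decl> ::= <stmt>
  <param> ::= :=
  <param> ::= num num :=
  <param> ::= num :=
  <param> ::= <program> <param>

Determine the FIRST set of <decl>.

{ :=, num }

<decl> ::= num contributes {num}.
From <decl> ::= <stmt>: add FIRST(<stmt>) = { :=, num }.
Union: FIRST(<decl>) = { :=, num }.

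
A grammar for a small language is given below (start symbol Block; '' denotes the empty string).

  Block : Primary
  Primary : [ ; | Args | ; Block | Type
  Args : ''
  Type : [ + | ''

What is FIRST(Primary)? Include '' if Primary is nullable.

Primary : [ ; contributes {[}.
From Primary : Args: add FIRST(Args) = { '' } (including '' since Args is nullable).
Primary : ; Block contributes {;}.
From Primary : Type: add FIRST(Type) = { [, '' } (including '' since Type is nullable).
Union: FIRST(Primary) = { ;, [, '' }.

{ ;, [, '' }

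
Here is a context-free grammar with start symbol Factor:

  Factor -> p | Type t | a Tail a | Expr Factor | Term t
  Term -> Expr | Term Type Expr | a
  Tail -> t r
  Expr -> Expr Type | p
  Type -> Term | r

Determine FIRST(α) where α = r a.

r is a terminal; add {r} and stop.

{ r }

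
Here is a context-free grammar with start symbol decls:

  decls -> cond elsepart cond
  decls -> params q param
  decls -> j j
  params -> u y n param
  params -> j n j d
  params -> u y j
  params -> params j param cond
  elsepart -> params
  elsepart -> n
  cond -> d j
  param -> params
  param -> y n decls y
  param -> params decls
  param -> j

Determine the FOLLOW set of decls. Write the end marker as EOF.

decls is the start symbol, so EOF ∈ FOLLOW(decls).
In param -> y n decls y: add FIRST(y) = { y }.
In param -> params decls: decls is at the end, add FOLLOW(param) = { EOF, d, j, q, u, y }.
Union: FOLLOW(decls) = { EOF, d, j, q, u, y }.

{ EOF, d, j, q, u, y }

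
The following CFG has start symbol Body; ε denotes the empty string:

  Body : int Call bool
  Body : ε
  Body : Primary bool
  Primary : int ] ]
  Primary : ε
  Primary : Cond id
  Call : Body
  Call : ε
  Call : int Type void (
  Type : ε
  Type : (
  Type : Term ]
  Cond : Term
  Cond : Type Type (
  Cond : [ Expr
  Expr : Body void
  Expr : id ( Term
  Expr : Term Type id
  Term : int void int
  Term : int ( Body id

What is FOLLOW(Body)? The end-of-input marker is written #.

Body is the start symbol, so # ∈ FOLLOW(Body).
In Call : Body: Body is at the end, add FOLLOW(Call) = { bool }.
In Expr : Body void: add FIRST(void) = { void }.
In Term : int ( Body id: add FIRST(id) = { id }.
Union: FOLLOW(Body) = { #, bool, id, void }.

{ #, bool, id, void }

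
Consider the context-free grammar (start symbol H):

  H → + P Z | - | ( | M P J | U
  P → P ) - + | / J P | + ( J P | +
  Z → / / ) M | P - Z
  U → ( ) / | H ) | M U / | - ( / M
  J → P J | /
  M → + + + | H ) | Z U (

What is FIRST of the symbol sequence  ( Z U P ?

{ ( }

( is a terminal; add {(} and stop.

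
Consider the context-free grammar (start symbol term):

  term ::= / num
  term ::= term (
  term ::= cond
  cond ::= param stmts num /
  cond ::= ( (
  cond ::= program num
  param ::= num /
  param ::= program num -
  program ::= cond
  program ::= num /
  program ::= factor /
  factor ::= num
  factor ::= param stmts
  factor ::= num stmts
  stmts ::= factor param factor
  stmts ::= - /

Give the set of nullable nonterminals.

No nonterminal has an empty production or an RHS whose symbols are all nullable.

{ } (none)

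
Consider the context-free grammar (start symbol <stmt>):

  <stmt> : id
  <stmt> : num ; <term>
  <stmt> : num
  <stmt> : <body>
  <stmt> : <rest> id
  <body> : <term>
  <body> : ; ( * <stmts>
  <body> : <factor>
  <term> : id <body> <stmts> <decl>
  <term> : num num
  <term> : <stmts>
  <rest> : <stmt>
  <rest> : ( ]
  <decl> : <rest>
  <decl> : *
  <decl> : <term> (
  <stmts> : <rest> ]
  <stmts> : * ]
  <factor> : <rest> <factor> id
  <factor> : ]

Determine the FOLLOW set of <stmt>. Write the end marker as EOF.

<stmt> is the start symbol, so EOF ∈ FOLLOW(<stmt>).
In <rest> : <stmt>: <stmt> is at the end, add FOLLOW(<rest>) = { EOF, (, *, ;, ], id, num }.
Union: FOLLOW(<stmt>) = { EOF, (, *, ;, ], id, num }.

{ EOF, (, *, ;, ], id, num }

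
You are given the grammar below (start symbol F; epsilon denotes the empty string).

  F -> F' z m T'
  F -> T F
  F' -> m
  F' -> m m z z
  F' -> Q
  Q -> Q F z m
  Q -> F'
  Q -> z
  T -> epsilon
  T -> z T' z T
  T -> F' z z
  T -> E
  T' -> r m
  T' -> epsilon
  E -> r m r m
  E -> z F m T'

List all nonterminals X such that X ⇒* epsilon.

Directly nullable (have an epsilon-production): T, T'.
No other nonterminal has a production whose RHS symbols are all nullable.

{ T, T' }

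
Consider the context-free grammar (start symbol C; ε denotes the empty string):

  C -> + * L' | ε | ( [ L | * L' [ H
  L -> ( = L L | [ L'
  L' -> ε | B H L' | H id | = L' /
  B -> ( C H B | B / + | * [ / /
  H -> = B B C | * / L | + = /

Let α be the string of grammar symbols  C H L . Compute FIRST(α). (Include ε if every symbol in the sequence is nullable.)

Add FIRST(C)\{ε} = { (, *, + }; C is nullable, continue.
Add FIRST(H) = { *, +, = }; H is not nullable, stop.

{ (, *, +, = }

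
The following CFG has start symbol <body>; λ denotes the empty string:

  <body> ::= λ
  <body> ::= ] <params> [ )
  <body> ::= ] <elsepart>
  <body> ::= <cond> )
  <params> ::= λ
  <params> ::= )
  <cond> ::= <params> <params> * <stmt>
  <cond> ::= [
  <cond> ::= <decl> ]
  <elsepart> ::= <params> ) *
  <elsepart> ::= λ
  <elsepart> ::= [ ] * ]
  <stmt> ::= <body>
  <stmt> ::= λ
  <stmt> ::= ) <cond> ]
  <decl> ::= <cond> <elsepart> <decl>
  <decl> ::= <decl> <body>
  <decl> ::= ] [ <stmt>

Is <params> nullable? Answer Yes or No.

Yes

<params> has an λ-production, so <params> ⇒ λ.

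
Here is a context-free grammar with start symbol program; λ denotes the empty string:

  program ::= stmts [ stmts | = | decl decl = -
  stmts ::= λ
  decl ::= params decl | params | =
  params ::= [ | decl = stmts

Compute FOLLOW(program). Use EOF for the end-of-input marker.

{ EOF }

program is the start symbol, so EOF ∈ FOLLOW(program).
Union: FOLLOW(program) = { EOF }.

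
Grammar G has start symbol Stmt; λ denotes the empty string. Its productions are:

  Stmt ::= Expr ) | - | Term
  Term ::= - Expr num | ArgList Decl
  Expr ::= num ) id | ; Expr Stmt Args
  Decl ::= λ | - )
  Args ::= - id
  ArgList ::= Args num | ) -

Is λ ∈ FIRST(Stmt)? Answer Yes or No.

No

Nullable nonterminals: Decl.
No production of Stmt has an RHS whose symbols are all nullable, so Stmt is not nullable.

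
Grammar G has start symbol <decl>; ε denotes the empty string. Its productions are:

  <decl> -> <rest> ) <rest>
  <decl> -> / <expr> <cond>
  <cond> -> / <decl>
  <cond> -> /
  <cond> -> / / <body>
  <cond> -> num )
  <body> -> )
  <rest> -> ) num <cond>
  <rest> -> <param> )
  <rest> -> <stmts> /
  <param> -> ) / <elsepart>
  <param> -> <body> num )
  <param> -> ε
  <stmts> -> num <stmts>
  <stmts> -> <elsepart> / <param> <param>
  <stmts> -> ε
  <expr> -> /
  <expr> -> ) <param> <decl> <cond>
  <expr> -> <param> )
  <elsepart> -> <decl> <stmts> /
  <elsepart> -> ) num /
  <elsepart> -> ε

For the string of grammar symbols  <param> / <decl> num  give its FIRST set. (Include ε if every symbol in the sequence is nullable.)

Add FIRST(<param>)\{ε} = { ) }; <param> is nullable, continue.
/ is a terminal; add {/} and stop.

{ ), / }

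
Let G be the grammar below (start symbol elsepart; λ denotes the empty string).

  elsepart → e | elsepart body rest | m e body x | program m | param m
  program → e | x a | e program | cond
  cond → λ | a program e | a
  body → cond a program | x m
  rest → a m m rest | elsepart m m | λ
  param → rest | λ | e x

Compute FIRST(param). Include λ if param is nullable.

{ a, e, m, x, λ }

From param → rest: add FIRST(rest) = { a, e, m, x, λ } (including λ since rest is nullable).
param → λ contributes λ.
param → e x contributes {e}.
Union: FIRST(param) = { a, e, m, x, λ }.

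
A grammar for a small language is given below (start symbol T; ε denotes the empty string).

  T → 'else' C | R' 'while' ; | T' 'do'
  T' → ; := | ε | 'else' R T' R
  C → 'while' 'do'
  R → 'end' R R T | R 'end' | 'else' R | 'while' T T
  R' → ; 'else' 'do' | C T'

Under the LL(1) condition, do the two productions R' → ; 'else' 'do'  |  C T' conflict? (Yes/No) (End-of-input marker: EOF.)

No

FIRST(; 'else' 'do') = { ; } and FIRST(C T') = { 'while' }.
The FIRST sets are disjoint and neither alternative is nullable — no conflict.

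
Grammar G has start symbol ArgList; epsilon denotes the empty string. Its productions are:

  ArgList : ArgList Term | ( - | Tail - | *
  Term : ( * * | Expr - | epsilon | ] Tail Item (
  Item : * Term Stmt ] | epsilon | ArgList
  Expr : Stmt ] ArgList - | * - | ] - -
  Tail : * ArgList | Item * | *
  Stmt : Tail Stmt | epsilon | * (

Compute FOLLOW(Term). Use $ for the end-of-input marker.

{ $, (, *, -, ] }

In ArgList : ArgList Term: Term is at the end, add FOLLOW(ArgList) = { $, (, *, -, ] }.
In Item : * Term Stmt ]: add FIRST(Stmt ]) = { (, *, ] }.
Union: FOLLOW(Term) = { $, (, *, -, ] }.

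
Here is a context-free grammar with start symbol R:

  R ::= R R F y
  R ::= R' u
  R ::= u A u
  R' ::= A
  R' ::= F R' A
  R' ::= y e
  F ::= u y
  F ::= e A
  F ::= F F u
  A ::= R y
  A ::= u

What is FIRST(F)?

{ e, u }

F ::= u y contributes {u}.
F ::= e A contributes {e}.
From F ::= F F u: add FIRST(F) = { e, u }.
Union: FIRST(F) = { e, u }.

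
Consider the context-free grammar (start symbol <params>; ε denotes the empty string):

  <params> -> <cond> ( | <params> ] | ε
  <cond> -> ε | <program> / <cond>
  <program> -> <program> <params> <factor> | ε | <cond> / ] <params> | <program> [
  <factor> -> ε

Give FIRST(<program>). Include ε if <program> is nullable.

{ (, /, [, ], ε }

From <program> -> <program> <params> <factor>: <program>, <params>, <factor> nullable, take FIRST(<program>) ∪ FIRST(<params>) ∪ FIRST(<factor>) = { (, /, [, ] }; also ε since the whole RHS is nullable.
<program> -> ε contributes ε.
From <program> -> <cond> / ] <params>: <cond> nullable, take FIRST(<cond>) ∪ {/} = { (, /, [, ] }.
From <program> -> <program> [: <program> nullable, take FIRST(<program>) ∪ {[} = { (, /, [, ] }.
Union: FIRST(<program>) = { (, /, [, ], ε }.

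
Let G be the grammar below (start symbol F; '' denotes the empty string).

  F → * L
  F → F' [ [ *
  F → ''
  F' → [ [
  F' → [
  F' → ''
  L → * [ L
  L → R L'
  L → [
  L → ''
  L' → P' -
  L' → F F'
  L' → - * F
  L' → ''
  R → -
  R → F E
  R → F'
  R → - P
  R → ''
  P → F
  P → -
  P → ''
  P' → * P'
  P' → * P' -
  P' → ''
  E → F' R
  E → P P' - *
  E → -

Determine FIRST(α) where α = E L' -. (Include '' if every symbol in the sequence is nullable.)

Add FIRST(E)\{''} = { *, -, [ }; E is nullable, continue.
Add FIRST(L')\{''} = { *, -, [ }; L' is nullable, continue.
- is a terminal; add {-} and stop.

{ *, -, [ }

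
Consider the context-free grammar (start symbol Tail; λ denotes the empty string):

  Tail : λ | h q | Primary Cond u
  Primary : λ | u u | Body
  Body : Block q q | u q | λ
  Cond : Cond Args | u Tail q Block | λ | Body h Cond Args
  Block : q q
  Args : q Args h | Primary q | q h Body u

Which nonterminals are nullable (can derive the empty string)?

Directly nullable (have an λ-production): Tail, Primary, Body, Cond.
No other nonterminal has a production whose RHS symbols are all nullable.

{ Body, Cond, Primary, Tail }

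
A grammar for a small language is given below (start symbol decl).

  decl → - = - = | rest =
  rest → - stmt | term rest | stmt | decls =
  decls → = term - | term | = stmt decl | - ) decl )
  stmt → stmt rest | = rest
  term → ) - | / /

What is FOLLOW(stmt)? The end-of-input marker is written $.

In rest → - stmt: stmt is at the end, add FOLLOW(rest) = { ), -, /, = }.
In rest → stmt: stmt is at the end, add FOLLOW(rest) = { ), -, /, = }.
In decls → = stmt decl: add FIRST(decl) = { ), -, /, = }.
In stmt → stmt rest: add FIRST(rest) = { ), -, /, = }.
Union: FOLLOW(stmt) = { ), -, /, = }.

{ ), -, /, = }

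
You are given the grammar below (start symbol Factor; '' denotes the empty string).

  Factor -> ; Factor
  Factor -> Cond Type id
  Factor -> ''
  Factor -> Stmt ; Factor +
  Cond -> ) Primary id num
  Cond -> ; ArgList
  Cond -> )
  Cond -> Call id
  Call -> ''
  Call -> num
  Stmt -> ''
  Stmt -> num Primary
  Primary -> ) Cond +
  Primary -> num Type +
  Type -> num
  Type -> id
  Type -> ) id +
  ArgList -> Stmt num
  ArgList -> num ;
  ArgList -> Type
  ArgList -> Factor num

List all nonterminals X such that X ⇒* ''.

Directly nullable (have an ''-production): Factor, Call, Stmt.
No other nonterminal has a production whose RHS symbols are all nullable.

{ Call, Factor, Stmt }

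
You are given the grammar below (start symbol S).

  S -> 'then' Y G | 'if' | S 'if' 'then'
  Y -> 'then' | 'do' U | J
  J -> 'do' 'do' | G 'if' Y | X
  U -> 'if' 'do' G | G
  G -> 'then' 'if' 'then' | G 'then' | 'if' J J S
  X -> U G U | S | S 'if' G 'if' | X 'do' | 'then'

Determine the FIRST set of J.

J -> 'do' 'do' contributes {'do'}.
From J -> G 'if' Y: add FIRST(G) = { 'if', 'then' }.
From J -> X: add FIRST(X) = { 'if', 'then' }.
Union: FIRST(J) = { 'do', 'if', 'then' }.

{ 'do', 'if', 'then' }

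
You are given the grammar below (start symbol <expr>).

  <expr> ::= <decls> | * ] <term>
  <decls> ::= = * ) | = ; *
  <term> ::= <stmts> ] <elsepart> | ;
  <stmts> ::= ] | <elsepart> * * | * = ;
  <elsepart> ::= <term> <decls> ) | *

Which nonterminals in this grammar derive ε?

{ } (none)

No nonterminal has an empty production or an RHS whose symbols are all nullable.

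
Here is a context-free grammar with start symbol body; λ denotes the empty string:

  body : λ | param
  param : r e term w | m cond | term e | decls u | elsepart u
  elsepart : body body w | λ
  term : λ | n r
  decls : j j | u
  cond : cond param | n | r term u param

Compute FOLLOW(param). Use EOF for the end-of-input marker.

In body : param: param is at the end, add FOLLOW(body) = { EOF, e, j, m, n, r, u, w }.
In cond : cond param: param is at the end, add FOLLOW(cond) = { EOF, e, j, m, n, r, u, w }.
In cond : r term u param: param is at the end, add FOLLOW(cond) = { EOF, e, j, m, n, r, u, w }.
Union: FOLLOW(param) = { EOF, e, j, m, n, r, u, w }.

{ EOF, e, j, m, n, r, u, w }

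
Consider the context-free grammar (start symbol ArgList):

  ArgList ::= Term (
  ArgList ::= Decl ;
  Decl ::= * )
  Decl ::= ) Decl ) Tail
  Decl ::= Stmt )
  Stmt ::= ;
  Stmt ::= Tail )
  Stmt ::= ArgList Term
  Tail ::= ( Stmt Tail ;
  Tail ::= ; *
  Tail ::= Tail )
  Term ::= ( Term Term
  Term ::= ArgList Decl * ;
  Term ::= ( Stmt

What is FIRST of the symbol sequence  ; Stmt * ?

; is a terminal; add {;} and stop.

{ ; }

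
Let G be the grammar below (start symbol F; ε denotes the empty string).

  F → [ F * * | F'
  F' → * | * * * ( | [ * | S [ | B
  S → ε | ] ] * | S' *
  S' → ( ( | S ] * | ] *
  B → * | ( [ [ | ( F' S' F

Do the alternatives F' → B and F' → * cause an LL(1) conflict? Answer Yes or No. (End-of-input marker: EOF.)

Yes

FIRST(B) = { (, * } and FIRST(*) = { * }.
Both contain *, so the two alternatives are not disjoint — LL(1) conflict.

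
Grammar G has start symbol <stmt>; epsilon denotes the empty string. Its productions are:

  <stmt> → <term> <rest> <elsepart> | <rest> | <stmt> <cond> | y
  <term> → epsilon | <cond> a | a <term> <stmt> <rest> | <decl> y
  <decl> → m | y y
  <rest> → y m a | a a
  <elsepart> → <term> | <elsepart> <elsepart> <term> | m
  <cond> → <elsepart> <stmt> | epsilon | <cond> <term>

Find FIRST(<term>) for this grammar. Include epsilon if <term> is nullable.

{ a, m, y, epsilon }

<term> → epsilon contributes epsilon.
From <term> → <cond> a: <cond> nullable, take FIRST(<cond>) ∪ {a} = { a, m, y }.
<term> → a <term> <stmt> <rest> contributes {a}.
From <term> → <decl> y: add FIRST(<decl>) = { m, y }.
Union: FIRST(<term>) = { a, m, y, epsilon }.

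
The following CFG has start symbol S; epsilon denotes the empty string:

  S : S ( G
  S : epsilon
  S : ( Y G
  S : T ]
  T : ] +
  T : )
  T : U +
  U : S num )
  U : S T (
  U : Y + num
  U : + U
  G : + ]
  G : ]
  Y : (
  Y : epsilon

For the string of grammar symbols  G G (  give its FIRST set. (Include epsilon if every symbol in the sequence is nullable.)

{ +, ] }

Add FIRST(G) = { +, ] }; G is not nullable, stop.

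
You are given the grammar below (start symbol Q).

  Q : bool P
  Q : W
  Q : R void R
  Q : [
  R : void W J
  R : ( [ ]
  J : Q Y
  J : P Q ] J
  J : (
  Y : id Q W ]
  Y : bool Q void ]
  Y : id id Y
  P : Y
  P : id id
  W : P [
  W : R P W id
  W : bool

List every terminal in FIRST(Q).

Q : bool P contributes {bool}.
From Q : W: add FIRST(W) = { (, bool, id, void }.
From Q : R void R: add FIRST(R) = { (, void }.
Q : [ contributes {[}.
Union: FIRST(Q) = { (, [, bool, id, void }.

{ (, [, bool, id, void }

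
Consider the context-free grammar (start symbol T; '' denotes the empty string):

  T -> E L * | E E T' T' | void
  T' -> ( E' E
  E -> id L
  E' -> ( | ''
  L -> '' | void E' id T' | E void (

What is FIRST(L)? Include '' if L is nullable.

L -> '' contributes ''.
L -> void E' id T' contributes {void}.
From L -> E void (: add FIRST(E) = { id }.
Union: FIRST(L) = { id, void, '' }.

{ id, void, '' }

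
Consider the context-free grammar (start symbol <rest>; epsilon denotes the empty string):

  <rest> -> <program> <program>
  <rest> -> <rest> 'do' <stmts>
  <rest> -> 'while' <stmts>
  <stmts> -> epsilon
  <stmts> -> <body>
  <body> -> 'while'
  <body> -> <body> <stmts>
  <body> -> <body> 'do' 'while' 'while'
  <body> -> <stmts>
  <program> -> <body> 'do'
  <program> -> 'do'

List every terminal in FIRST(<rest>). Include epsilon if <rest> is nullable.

{ 'do', 'while' }

From <rest> -> <program> <program>: add FIRST(<program>) = { 'do', 'while' }.
From <rest> -> <rest> 'do' <stmts>: add FIRST(<rest>) = { 'do', 'while' }.
<rest> -> 'while' <stmts> contributes {'while'}.
Union: FIRST(<rest>) = { 'do', 'while' }.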